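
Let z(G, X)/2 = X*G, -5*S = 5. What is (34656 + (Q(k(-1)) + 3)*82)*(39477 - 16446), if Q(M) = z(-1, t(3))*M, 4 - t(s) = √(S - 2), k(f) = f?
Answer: 818936298 - 3777084*I*√3 ≈ 8.1894e+8 - 6.5421e+6*I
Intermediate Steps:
S = -1 (S = -⅕*5 = -1)
t(s) = 4 - I*√3 (t(s) = 4 - √(-1 - 2) = 4 - √(-3) = 4 - I*√3)
z(G, X) = 2*G*X (z(G, X) = 2*(X*G) = 2*(G*X) = 2*G*X)
Q(M) = M*(-8 + 2*I*√3) (Q(M) = (2*(-1)*(4 - I*√3))*M = (-8 + 2*I*√3)*M = M*(-8 + 2*I*√3))
(34656 + (Q(k(-1)) + 3)*82)*(39477 - 16446) = (34656 + (2*(-1)*(-4 + I*√3) + 3)*82)*(39477 - 16446) = (34656 + ((8 - 2*I*√3) + 3)*82)*23031 = (34656 + (11 - 2*I*√3)*82)*23031 = (34656 + (902 - 164*I*√3))*23031 = (35558 - 164*I*√3)*23031 = 818936298 - 3777084*I*√3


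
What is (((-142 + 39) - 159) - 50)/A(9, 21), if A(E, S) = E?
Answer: -104/3 ≈ -34.667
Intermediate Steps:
(((-142 + 39) - 159) - 50)/A(9, 21) = (((-142 + 39) - 159) - 50)/9 = ((-103 - 159) - 50)*(⅑) = (-262 - 50)*(⅑) = -312*⅑ = -104/3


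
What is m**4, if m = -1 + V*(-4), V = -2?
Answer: 2401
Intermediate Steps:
m = 7 (m = -1 - 2*(-4) = -1 + 8 = 7)
m**4 = 7**4 = 2401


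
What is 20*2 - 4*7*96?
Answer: -2648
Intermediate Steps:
20*2 - 4*7*96 = 40 - 28*96 = 40 - 2688 = -2648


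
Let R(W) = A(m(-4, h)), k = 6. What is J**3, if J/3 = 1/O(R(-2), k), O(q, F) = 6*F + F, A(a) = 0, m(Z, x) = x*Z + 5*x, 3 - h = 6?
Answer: 1/2744 ≈ 0.00036443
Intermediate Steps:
h = -3 (h = 3 - 1*6 = 3 - 6 = -3)
m(Z, x) = 5*x + Z*x (m(Z, x) = Z*x + 5*x = 5*x + Z*x)
R(W) = 0
O(q, F) = 7*F
J = 1/14 (J = 3/((7*6)) = 3/42 = 3*(1/42) = 1/14 ≈ 0.071429)
J**3 = (1/14)**3 = 1/2744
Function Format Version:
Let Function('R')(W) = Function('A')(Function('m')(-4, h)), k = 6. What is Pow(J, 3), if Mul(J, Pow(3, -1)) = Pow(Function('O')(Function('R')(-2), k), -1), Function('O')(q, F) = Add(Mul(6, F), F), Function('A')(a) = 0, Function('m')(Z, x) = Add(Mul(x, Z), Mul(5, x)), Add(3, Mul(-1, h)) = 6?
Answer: Rational(1, 2744) ≈ 0.00036443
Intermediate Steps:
h = -3 (h = Add(3, Mul(-1, 6)) = Add(3, -6) = -3)
Function('m')(Z, x) = Add(Mul(5, x), Mul(Z, x)) (Function('m')(Z, x) = Add(Mul(Z, x), Mul(5, x)) = Add(Mul(5, x), Mul(Z, x)))
Function('R')(W) = 0
Function('O')(q, F) = Mul(7, F)
J = Rational(1, 14) (J = Mul(3, Pow(Mul(7, 6), -1)) = Mul(3, Pow(42, -1)) = Mul(3, Rational(1, 42)) = Rational(1, 14) ≈ 0.071429)
Pow(J, 3) = Pow(Rational(1, 14), 3) = Rational(1, 2744)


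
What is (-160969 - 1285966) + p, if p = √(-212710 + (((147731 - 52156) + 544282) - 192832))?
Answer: -1446935 + 3*√26035 ≈ -1.4465e+6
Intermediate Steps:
p = 3*√26035 (p = √(-212710 + ((95575 + 544282) - 192832)) = √(-212710 + (639857 - 192832)) = √(-212710 + 447025) = √234315 = 3*√26035 ≈ 484.06)
(-160969 - 1285966) + p = (-160969 - 1285966) + 3*√26035 = -1446935 + 3*√26035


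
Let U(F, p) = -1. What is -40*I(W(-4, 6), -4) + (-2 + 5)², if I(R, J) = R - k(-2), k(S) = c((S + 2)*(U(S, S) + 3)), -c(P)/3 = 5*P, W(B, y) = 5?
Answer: -191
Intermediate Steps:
c(P) = -15*P
k(S) = -60 - 30*S (k(S) = -15*(S + 2)*(-1 + 3) = -15*(2 + S)*2 = -15*(4 + 2*S) = -60 - 30*S)
I(R, J) = R (I(R, J) = R - (-60 - 30*(-2)) = R - (-60 + 60) = R - 1*0 = R + 0 = R)
-40*I(W(-4, 6), -4) + (-2 + 5)² = -40*5 + (-2 + 5)² = -200 + 3² = -200 + 9 = -191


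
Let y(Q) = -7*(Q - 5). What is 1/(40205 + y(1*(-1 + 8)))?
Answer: 1/40191 ≈ 2.4881e-5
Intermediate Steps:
y(Q) = 35 - 7*Q (y(Q) = -7*(-5 + Q) = 35 - 7*Q)
1/(40205 + y(1*(-1 + 8))) = 1/(40205 + (35 - 7*(-1 + 8))) = 1/(40205 + (35 - 7*7)) = 1/(40205 + (35 - 49)) = 1/(40205 - 14) = 1/40191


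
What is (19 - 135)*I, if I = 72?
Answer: -8352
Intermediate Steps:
(19 - 135)*I = (19 - 135)*72 = -116*72 = -8352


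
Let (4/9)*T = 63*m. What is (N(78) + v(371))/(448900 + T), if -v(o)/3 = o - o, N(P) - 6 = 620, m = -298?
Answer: 1252/813317 ≈ 0.0015394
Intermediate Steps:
N(P) = 626 (N(P) = 6 + 620 = 626)
T = -84483/2 (T = 9*(63*(-298))/4 = (9/4)*(-18774) = -84483/2 ≈ -42242.)
v(o) = 0 (v(o) = -3*(o - o) = -3*0 = 0)
(N(78) + v(371))/(448900 + T) = (626 + 0)/(448900 - 84483/2) = 626/(813317/2) = 626*(2/813317) = 1252/813317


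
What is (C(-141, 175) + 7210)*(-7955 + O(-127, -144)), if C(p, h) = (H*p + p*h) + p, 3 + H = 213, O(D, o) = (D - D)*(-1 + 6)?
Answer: 375603280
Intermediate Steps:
O(D, o) = 0 (O(D, o) = 0*5 = 0)
H = 210 (H = -3 + 213 = 210)
C(p, h) = 211*p + h*p (C(p, h) = (210*p + p*h) + p = (210*p + h*p) + p = 211*p + h*p)
(C(-141, 175) + 7210)*(-7955 + O(-127, -144)) = (-141*(211 + 175) + 7210)*(-7955 + 0) = (-141*386 + 7210)*(-7955) = (-54426 + 7210)*(-7955) = -47216*(-7955) = 375603280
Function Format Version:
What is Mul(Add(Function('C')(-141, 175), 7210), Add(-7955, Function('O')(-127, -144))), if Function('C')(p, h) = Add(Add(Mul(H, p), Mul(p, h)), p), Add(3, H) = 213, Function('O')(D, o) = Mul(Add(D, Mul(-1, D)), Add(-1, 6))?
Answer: 375603280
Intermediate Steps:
Function('O')(D, o) = 0 (Function('O')(D, o) = Mul(0, 5) = 0)
H = 210 (H = Add(-3, 213) = 210)
Function('C')(p, h) = Add(Mul(211, p), Mul(h, p)) (Function('C')(p, h) = Add(Add(Mul(210, p), Mul(p, h)), p) = Add(Add(Mul(210, p), Mul(h, p)), p) = Add(Mul(211, p), Mul(h, p)))
Mul(Add(Function('C')(-141, 175), 7210), Add(-7955, Function('O')(-127, -144))) = Mul(Add(Mul(-141, Add(211, 175)), 7210), Add(-7955, 0)) = Mul(Add(Mul(-141, 386), 7210), -7955) = Mul(Add(-54426, 7210), -7955) = Mul(-47216, -7955) = 375603280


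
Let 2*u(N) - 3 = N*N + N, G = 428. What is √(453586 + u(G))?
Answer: √2181574/2 ≈ 738.51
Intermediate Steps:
u(N) = 3/2 + N/2 + N²/2 (u(N) = 3/2 + (N*N + N)/2 = 3/2 + (N² + N)/2 = 3/2 + (N + N²)/2 = 3/2 + (N/2 + N²/2) = 3/2 + N/2 + N²/2)
√(453586 + u(G)) = √(453586 + (3/2 + (½)*428 + (½)*428²)) = √(453586 + (3/2 + 214 + (½)*183184)) = √(453586 + (3/2 + 214 + 91592)) = √(453586 + 183615/2) = √(1090787/2) = √2181574/2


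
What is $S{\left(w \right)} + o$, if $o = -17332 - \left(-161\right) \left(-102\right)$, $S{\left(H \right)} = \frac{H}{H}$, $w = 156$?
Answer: $-33753$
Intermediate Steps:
$S{\left(H \right)} = 1$
$o = -33754$ ($o = -17332 - 16422 = -33754$)
$S{\left(w \right)} + o = 1 - 33754 = -33753$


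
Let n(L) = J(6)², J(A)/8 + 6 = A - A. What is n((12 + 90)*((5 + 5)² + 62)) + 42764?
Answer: 45068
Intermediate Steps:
J(A) = -48 (J(A) = -48 + 8*(A - A) = -48 + 8*0 = -48 + 0 = -48)
n(L) = 2304 (n(L) = (-48)² = 2304)
n((12 + 90)*((5 + 5)² + 62)) + 42764 = 2304 + 42764 = 45068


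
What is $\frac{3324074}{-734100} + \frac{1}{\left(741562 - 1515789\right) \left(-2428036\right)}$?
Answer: $- \frac{1562190981654769657}{344999659945266300} \approx -4.5281$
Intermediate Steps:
$\frac{3324074}{-734100} + \frac{1}{\left(741562 - 1515789\right) \left(-2428036\right)} = 3324074 \left(- \frac{1}{734100}\right) + \frac{1}{-774227} \left(- \frac{1}{2428036}\right) = - \frac{1662037}{367050} - - \frac{1}{1879851028172} = - \frac{1662037}{367050} + \frac{1}{1879851028172} = - \frac{1562190981654769657}{344999659945266300}$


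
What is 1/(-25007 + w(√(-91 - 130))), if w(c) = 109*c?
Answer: -1471/36939750 - 109*I*√221/627975750 ≈ -3.9822e-5 - 2.5804e-6*I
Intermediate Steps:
1/(-25007 + w(√(-91 - 130))) = 1/(-25007 + 109*√(-91 - 130)) = 1/(-25007 + 109*√(-221)) = 1/(-25007 + 109*(I*√221)) = 1/(-25007 + 109*I*√221)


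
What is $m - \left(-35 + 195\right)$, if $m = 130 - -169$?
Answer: $139$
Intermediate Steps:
$m = 299$ ($m = 130 + 169 = 299$)
$m - \left(-35 + 195\right) = 299 - \left(-35 + 195\right) = 299 - 160 = 139$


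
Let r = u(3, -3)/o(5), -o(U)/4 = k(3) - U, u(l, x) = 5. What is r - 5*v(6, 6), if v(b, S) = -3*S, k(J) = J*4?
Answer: 2515/28 ≈ 89.821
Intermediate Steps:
k(J) = 4*J
o(U) = -48 + 4*U (o(U) = -4*(4*3 - U) = -4*(12 - U) = -48 + 4*U)
r = -5/28 (r = 5/(-48 + 4*5) = 5/(-48 + 20) = 5/(-28) = 5*(-1/28) = -5/28 ≈ -0.17857)
r - 5*v(6, 6) = -5/28 - (-15)*6 = -5/28 - 5*(-18) = -5/28 + 90 = 2515/28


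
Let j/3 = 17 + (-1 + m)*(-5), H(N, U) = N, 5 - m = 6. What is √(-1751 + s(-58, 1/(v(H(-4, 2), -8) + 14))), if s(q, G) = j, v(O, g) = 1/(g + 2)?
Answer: I*√1670 ≈ 40.866*I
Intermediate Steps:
m = -1 (m = 5 - 1*6 = 5 - 6 = -1)
v(O, g) = 1/(2 + g)
j = 81 (j = 3*(17 + (-1 - 1)*(-5)) = 3*(17 - 2*(-5)) = 3*(17 + 10) = 3*27 = 81)
s(q, G) = 81
√(-1751 + s(-58, 1/(v(H(-4, 2), -8) + 14))) = √(-1751 + 81) = √(-1670) = I*√1670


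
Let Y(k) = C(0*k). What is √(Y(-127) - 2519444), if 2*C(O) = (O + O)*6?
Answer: 2*I*√629861 ≈ 1587.3*I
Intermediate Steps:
C(O) = 6*O (C(O) = ((O + O)*6)/2 = ((2*O)*6)/2 = (12*O)/2 = 6*O)
Y(k) = 0 (Y(k) = 6*(0*k) = 6*0 = 0)
√(Y(-127) - 2519444) = √(0 - 2519444) = √(-2519444) = 2*I*√629861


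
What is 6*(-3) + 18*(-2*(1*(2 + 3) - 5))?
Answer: -18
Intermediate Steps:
6*(-3) + 18*(-2*(1*(2 + 3) - 5)) = -18 + 18*(-2*(1*5 - 5)) = -18 + 18*(-2*(5 - 5)) = -18 + 18*(-2*0) = -18 + 18*0 = -18 + 0 = -18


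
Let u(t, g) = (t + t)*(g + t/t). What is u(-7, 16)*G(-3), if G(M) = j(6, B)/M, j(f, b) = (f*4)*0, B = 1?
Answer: 0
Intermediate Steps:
j(f, b) = 0 (j(f, b) = (4*f)*0 = 0)
G(M) = 0 (G(M) = 0/M = 0)
u(t, g) = 2*t*(1 + g) (u(t, g) = (2*t)*(g + 1) = (2*t)*(1 + g) = 2*t*(1 + g))
u(-7, 16)*G(-3) = (2*(-7)*(1 + 16))*0 = (2*(-7)*17)*0 = -238*0 = 0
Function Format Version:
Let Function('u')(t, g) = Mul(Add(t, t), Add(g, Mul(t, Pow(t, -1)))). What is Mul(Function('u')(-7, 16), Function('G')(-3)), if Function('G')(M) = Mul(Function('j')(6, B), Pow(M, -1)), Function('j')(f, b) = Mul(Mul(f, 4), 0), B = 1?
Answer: 0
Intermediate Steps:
Function('j')(f, b) = 0 (Function('j')(f, b) = Mul(Mul(4, f), 0) = 0)
Function('G')(M) = 0 (Function('G')(M) = Mul(0, Pow(M, -1)) = 0)
Function('u')(t, g) = Mul(2, t, Add(1, g)) (Function('u')(t, g) = Mul(Mul(2, t), Add(g, 1)) = Mul(Mul(2, t), Add(1, g)) = Mul(2, t, Add(1, g)))
Mul(Function('u')(-7, 16), Function('G')(-3)) = Mul(Mul(2, -7, Add(1, 16)), 0) = Mul(Mul(2, -7, 17), 0) = Mul(-238, 0) = 0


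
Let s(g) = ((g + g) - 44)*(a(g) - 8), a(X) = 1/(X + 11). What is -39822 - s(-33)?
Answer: -40707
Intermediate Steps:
a(X) = 1/(11 + X)
s(g) = (-44 + 2*g)*(-8 + 1/(11 + g)) (s(g) = ((g + g) - 44)*(1/(11 + g) - 8) = (2*g - 44)*(-8 + 1/(11 + g)) = (-44 + 2*g)*(-8 + 1/(11 + g)))
-39822 - s(-33) = -39822 - 2*(1914 - 8*(-33)**2 + 89*(-33))/(11 - 33) = -39822 - 2*(1914 - 8*1089 - 2937)/(-22) = -39822 - 2*(-1)*(1914 - 8712 - 2937)/22 = -39822 - 2*(-1)*(-9735)/22 = -39822 - 1*885 = -39822 - 885 = -40707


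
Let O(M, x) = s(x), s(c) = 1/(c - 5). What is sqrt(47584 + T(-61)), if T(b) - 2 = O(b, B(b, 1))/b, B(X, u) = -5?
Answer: sqrt(17706751210)/610 ≈ 218.14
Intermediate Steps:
s(c) = 1/(-5 + c)
O(M, x) = 1/(-5 + x)
T(b) = 2 - 1/(10*b) (T(b) = 2 + 1/((-5 - 5)*b) = 2 + 1/((-10)*b) = 2 - 1/(10*b))
sqrt(47584 + T(-61)) = sqrt(47584 + (2 - 1/10/(-61))) = sqrt(47584 + (2 - 1/10*(-1/61))) = sqrt(47584 + (2 + 1/610)) = sqrt(47584 + 1221/610) = sqrt(29027461/610) = sqrt(17706751210)/610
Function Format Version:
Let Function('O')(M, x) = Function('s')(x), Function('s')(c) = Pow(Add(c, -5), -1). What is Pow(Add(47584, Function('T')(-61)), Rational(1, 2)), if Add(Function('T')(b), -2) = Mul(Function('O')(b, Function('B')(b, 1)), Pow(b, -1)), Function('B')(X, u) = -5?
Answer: Mul(Rational(1, 610), Pow(17706751210, Rational(1, 2))) ≈ 218.14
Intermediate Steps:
Function('s')(c) = Pow(Add(-5, c), -1)
Function('O')(M, x) = Pow(Add(-5, x), -1)
Function('T')(b) = Add(2, Mul(Rational(-1, 10), Pow(b, -1))) (Function('T')(b) = Add(2, Mul(Pow(Add(-5, -5), -1), Pow(b, -1))) = Add(2, Mul(Pow(-10, -1), Pow(b, -1))) = Add(2, Mul(Rational(-1, 10), Pow(b, -1))))
Pow(Add(47584, Function('T')(-61)), Rational(1, 2)) = Pow(Add(47584, Add(2, Mul(Rational(-1, 10), Pow(-61, -1)))), Rational(1, 2)) = Pow(Add(47584, Add(2, Mul(Rational(-1, 10), Rational(-1, 61)))), Rational(1, 2)) = Pow(Add(47584, Add(2, Rational(1, 610))), Rational(1, 2)) = Pow(Add(47584, Rational(1221, 610)), Rational(1, 2)) = Pow(Rational(29027461, 610), Rational(1, 2)) = Mul(Rational(1, 610), Pow(17706751210, Rational(1, 2)))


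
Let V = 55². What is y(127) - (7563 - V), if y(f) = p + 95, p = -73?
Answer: -4516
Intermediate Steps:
y(f) = 22 (y(f) = -73 + 95 = 22)
V = 3025
y(127) - (7563 - V) = 22 - (7563 - 1*3025) = 22 - (7563 - 3025) = 22 - 1*4538 = 22 - 4538 = -4516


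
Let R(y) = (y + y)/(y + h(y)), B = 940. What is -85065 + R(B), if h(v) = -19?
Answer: -78342985/921 ≈ -85063.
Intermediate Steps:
R(y) = 2*y/(-19 + y) (R(y) = (y + y)/(y - 19) = (2*y)/(-19 + y) = 2*y/(-19 + y))
-85065 + R(B) = -85065 + 2*940/(-19 + 940) = -85065 + 2*940/921 = -85065 + 2*940*(1/921) = -85065 + 1880/921 = -78342985/921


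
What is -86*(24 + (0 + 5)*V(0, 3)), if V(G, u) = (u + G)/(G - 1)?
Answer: -774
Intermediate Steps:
V(G, u) = (G + u)/(-1 + G)
-86*(24 + (0 + 5)*V(0, 3)) = -86*(24 + (0 + 5)*((0 + 3)/(-1 + 0))) = -86*(24 + 5*(3/(-1))) = -86*(24 + 5*(-1*3)) = -86*(24 + 5*(-3)) = -86*(24 - 15) = -86*9 = -774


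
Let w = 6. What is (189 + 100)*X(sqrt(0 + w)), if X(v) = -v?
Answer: -289*sqrt(6) ≈ -707.90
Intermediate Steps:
(189 + 100)*X(sqrt(0 + w)) = (189 + 100)*(-sqrt(0 + 6)) = 289*(-sqrt(6)) = -289*sqrt(6)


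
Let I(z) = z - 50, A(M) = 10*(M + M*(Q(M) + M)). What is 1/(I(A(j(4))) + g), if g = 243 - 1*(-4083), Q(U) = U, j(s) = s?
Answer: 1/4636 ≈ 0.00021570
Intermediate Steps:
A(M) = 10*M + 20*M**2 (A(M) = 10*(M + M*(M + M)) = 10*(M + M*(2*M)) = 10*(M + 2*M**2) = 10*M + 20*M**2)
I(z) = -50 + z
g = 4326 (g = 243 + 4083 = 4326)
1/(I(A(j(4))) + g) = 1/((-50 + 10*4*(1 + 2*4)) + 4326) = 1/((-50 + 10*4*(1 + 8)) + 4326) = 1/((-50 + 10*4*9) + 4326) = 1/((-50 + 360) + 4326) = 1/(310 + 4326) = 1/4636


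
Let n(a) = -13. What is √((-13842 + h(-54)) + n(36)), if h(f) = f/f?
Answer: I*√13854 ≈ 117.7*I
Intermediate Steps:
h(f) = 1
√((-13842 + h(-54)) + n(36)) = √((-13842 + 1) - 13) = √(-13841 - 13) = √(-13854) = I*√13854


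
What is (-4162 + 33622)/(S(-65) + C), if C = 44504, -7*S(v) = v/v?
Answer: 206220/311527 ≈ 0.66197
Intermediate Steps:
S(v) = -⅐ (S(v) = -v/(7*v) = -⅐*1 = -⅐)
(-4162 + 33622)/(S(-65) + C) = (-4162 + 33622)/(-⅐ + 44504) = 29460/(311527/7) = 29460*(7/311527) = 206220/311527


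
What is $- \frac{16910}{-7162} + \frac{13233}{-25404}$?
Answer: $\frac{55801149}{30323908} \approx 1.8402$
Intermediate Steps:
$- \frac{16910}{-7162} + \frac{13233}{-25404} = \left(-16910\right) \left(- \frac{1}{7162}\right) + 13233 \left(- \frac{1}{25404}\right) = \frac{8455}{3581} - \frac{4411}{8468} = \frac{55801149}{30323908}$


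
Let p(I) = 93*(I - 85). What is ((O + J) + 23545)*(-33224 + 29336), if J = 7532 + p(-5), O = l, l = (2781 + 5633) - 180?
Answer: -120298608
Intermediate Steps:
p(I) = -7905 + 93*I (p(I) = 93*(-85 + I) = -7905 + 93*I)
l = 8234 (l = 8414 - 180 = 8234)
O = 8234
J = -838 (J = 7532 + (-7905 + 93*(-5)) = 7532 + (-7905 - 465) = 7532 - 8370 = -838)
((O + J) + 23545)*(-33224 + 29336) = ((8234 - 838) + 23545)*(-33224 + 29336) = (7396 + 23545)*(-3888) = 30941*(-3888) = -120298608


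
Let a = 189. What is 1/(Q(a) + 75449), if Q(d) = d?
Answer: 1/75638 ≈ 1.3221e-5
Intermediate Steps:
1/(Q(a) + 75449) = 1/(189 + 75449) = 1/75638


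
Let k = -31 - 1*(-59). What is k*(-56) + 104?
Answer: -1464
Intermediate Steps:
k = 28 (k = -31 + 59 = 28)
k*(-56) + 104 = 28*(-56) + 104 = -1568 + 104 = -1464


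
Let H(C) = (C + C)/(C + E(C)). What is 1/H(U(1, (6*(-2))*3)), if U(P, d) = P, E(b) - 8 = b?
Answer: 5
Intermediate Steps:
E(b) = 8 + b
H(C) = 2*C/(8 + 2*C) (H(C) = (C + C)/(C + (8 + C)) = (2*C)/(8 + 2*C) = 2*C/(8 + 2*C))
1/H(U(1, (6*(-2))*3)) = 1/(1/(4 + 1)) = 1/(1/5) = 1/(1*(⅕)) = 1/(⅕) = 5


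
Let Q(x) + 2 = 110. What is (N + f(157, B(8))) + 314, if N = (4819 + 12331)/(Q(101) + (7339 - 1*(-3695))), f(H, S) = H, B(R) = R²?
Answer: 2632516/5571 ≈ 472.54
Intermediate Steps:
Q(x) = 108 (Q(x) = -2 + 110 = 108)
N = 8575/5571 (N = (4819 + 12331)/(108 + (7339 - 1*(-3695))) = 17150/(108 + (7339 + 3695)) = 17150/(108 + 11034) = 17150/11142 = 17150*(1/11142) = 8575/5571 ≈ 1.5392)
(N + f(157, B(8))) + 314 = (8575/5571 + 157) + 314 = 883222/5571 + 314 = 2632516/5571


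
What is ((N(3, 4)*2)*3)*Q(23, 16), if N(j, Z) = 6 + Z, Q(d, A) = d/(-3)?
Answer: -460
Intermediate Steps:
Q(d, A) = -d/3 (Q(d, A) = d*(-⅓) = -d/3)
((N(3, 4)*2)*3)*Q(23, 16) = (((6 + 4)*2)*3)*(-⅓*23) = ((10*2)*3)*(-23/3) = (20*3)*(-23/3) = 60*(-23/3) = -460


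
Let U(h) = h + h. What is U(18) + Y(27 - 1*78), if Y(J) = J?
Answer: -15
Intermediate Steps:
U(h) = 2*h
U(18) + Y(27 - 1*78) = 2*18 + (27 - 1*78) = 36 + (27 - 78) = 36 - 51 = -15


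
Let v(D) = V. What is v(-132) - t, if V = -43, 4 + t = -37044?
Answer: 37005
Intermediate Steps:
t = -37048 (t = -4 - 37044 = -37048)
v(D) = -43
v(-132) - t = -43 - 1*(-37048) = -43 + 37048 = 37005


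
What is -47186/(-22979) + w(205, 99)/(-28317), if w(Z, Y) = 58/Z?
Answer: 273912689428/133392750315 ≈ 2.0534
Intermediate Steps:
-47186/(-22979) + w(205, 99)/(-28317) = -47186/(-22979) + (58/205)/(-28317) = -47186*(-1/22979) + (58*(1/205))*(-1/28317) = 47186/22979 + (58/205)*(-1/28317) = 47186/22979 - 58/5804985 = 273912689428/133392750315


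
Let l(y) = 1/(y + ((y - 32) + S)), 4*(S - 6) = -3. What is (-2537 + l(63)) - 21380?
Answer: -9495045/397 ≈ -23917.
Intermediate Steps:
S = 21/4 (S = 6 + (¼)*(-3) = 6 - ¾ = 21/4 ≈ 5.2500)
l(y) = 1/(-107/4 + 2*y) (l(y) = 1/(y + ((y - 32) + 21/4)) = 1/(y + ((-32 + y) + 21/4)) = 1/(y + (-107/4 + y)) = 1/(-107/4 + 2*y))
(-2537 + l(63)) - 21380 = (-2537 + 4/(-107 + 8*63)) - 21380 = (-2537 + 4/(-107 + 504)) - 21380 = (-2537 + 4/397) - 21380 = -1007185/397 - 21380 = -9495045/397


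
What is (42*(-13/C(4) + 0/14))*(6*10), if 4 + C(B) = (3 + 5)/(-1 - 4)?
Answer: 5850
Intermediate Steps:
C(B) = -28/5 (C(B) = -4 + (3 + 5)/(-1 - 4) = -4 + 8/(-5) = -4 + 8*(-⅕) = -4 - 8/5 = -28/5)
(42*(-13/C(4) + 0/14))*(6*10) = (42*(-13/(-28/5) + 0/14))*(6*10) = (42*(-13*(-5/28) + 0*(1/14)))*60 = (42*(65/28 + 0))*60 = (42*(65/28))*60 = (195/2)*60 = 5850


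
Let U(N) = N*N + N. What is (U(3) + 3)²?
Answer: 225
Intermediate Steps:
U(N) = N + N² (U(N) = N² + N = N + N²)
(U(3) + 3)² = (3*(1 + 3) + 3)² = (3*4 + 3)² = (12 + 3)² = 15² = 225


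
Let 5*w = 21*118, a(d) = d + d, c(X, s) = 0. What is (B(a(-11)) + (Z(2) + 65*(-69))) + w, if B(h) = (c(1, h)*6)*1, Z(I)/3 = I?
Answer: -19917/5 ≈ -3983.4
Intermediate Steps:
Z(I) = 3*I
a(d) = 2*d
B(h) = 0 (B(h) = (0*6)*1 = 0*1 = 0)
w = 2478/5 (w = (21*118)/5 = (⅕)*2478 = 2478/5 ≈ 495.60)
(B(a(-11)) + (Z(2) + 65*(-69))) + w = (0 + (3*2 + 65*(-69))) + 2478/5 = (0 + (6 - 4485)) + 2478/5 = (0 - 4479) + 2478/5 = -4479 + 2478/5 = -19917/5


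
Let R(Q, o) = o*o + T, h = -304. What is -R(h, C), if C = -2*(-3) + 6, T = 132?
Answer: -276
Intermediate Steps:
C = 12 (C = 6 + 6 = 12)
R(Q, o) = 132 + o**2 (R(Q, o) = o*o + 132 = o**2 + 132 = 132 + o**2)
-R(h, C) = -(132 + 12**2) = -(132 + 144) = -1*276 = -276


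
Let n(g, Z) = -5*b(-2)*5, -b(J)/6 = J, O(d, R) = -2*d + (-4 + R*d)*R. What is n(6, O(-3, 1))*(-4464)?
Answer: 1339200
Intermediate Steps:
O(d, R) = -2*d + R*(-4 + R*d)
b(J) = -6*J
n(g, Z) = -300 (n(g, Z) = -(-30)*(-2)*5 = -5*12*5 = -60*5 = -300)
n(6, O(-3, 1))*(-4464) = -300*(-4464) = 1339200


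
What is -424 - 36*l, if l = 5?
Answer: -604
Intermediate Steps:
-424 - 36*l = -424 - 36*5 = -424 - 180 = -604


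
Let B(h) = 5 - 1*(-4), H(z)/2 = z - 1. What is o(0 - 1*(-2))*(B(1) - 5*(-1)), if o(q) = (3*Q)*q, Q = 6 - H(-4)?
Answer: 1344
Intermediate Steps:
H(z) = -2 + 2*z (H(z) = 2*(z - 1) = 2*(-1 + z) = -2 + 2*z)
Q = 16 (Q = 6 - (-2 + 2*(-4)) = 6 - (-2 - 8) = 6 - 1*(-10) = 6 + 10 = 16)
B(h) = 9 (B(h) = 5 + 4 = 9)
o(q) = 48*q (o(q) = (3*16)*q = 48*q)
o(0 - 1*(-2))*(B(1) - 5*(-1)) = (48*(0 - 1*(-2)))*(9 - 5*(-1)) = (48*(0 + 2))*(9 + 5) = (48*2)*14 = 96*14 = 1344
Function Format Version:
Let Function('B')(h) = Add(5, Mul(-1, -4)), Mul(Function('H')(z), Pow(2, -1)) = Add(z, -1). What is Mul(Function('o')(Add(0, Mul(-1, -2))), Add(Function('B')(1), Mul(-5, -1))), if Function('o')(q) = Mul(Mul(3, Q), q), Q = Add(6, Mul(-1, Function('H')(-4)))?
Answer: 1344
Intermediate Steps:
Function('H')(z) = Add(-2, Mul(2, z)) (Function('H')(z) = Mul(2, Add(z, -1)) = Mul(2, Add(-1, z)) = Add(-2, Mul(2, z)))
Q = 16 (Q = Add(6, Mul(-1, Add(-2, Mul(2, -4)))) = Add(6, Mul(-1, Add(-2, -8))) = Add(6, Mul(-1, -10)) = Add(6, 10) = 16)
Function('B')(h) = 9 (Function('B')(h) = Add(5, 4) = 9)
Function('o')(q) = Mul(48, q) (Function('o')(q) = Mul(Mul(3, 16), q) = Mul(48, q))
Mul(Function('o')(Add(0, Mul(-1, -2))), Add(Function('B')(1), Mul(-5, -1))) = Mul(Mul(48, Add(0, Mul(-1, -2))), Add(9, Mul(-5, -1))) = Mul(Mul(48, Add(0, 2)), Add(9, 5)) = Mul(Mul(48, 2), 14) = Mul(96, 14) = 1344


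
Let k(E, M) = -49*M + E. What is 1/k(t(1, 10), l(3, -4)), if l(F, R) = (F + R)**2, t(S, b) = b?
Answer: -1/39 ≈ -0.025641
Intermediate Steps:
k(E, M) = E - 49*M
1/k(t(1, 10), l(3, -4)) = 1/(10 - 49*(3 - 4)**2) = 1/(10 - 49*(-1)**2) = 1/(10 - 49*1) = 1/(10 - 49) = 1/(-39) = -1/39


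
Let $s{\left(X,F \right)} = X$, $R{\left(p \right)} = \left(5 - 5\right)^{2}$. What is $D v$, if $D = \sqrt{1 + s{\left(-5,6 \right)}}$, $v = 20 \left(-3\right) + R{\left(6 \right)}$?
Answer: $- 120 i \approx - 120.0 i$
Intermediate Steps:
$R{\left(p \right)} = 0$ ($R{\left(p \right)} = 0^{2} = 0$)
$v = -60$ ($v = 20 \left(-3\right) + 0 = -60 + 0 = -60$)
$D = 2 i$ ($D = \sqrt{1 - 5} = \sqrt{-4} = 2 i \approx 2.0 i$)
$D v = 2 i \left(-60\right) = - 120 i$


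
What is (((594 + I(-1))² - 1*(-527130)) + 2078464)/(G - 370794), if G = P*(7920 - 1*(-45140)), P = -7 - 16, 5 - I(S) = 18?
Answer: -2943155/1591174 ≈ -1.8497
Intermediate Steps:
I(S) = -13 (I(S) = 5 - 1*18 = 5 - 18 = -13)
P = -23
G = -1220380 (G = -23*(7920 - 1*(-45140)) = -23*(7920 + 45140) = -23*53060 = -1220380)
(((594 + I(-1))² - 1*(-527130)) + 2078464)/(G - 370794) = (((594 - 13)² - 1*(-527130)) + 2078464)/(-1220380 - 370794) = ((581² + 527130) + 2078464)/(-1591174) = ((337561 + 527130) + 2078464)*(-1/1591174) = (864691 + 2078464)*(-1/1591174) = 2943155*(-1/1591174) = -2943155/1591174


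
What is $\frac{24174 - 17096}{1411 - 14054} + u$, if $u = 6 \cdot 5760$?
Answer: $\frac{436935002}{12643} \approx 34559.0$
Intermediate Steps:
$u = 34560$
$\frac{24174 - 17096}{1411 - 14054} + u = \frac{24174 - 17096}{1411 - 14054} + 34560 = \frac{7078}{-12643} + 34560 = 7078 \left(- \frac{1}{12643}\right) + 34560 = - \frac{7078}{12643} + 34560 = \frac{436935002}{12643}$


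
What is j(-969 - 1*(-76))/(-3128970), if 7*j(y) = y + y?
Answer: 893/10951395 ≈ 8.1542e-5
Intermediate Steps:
j(y) = 2*y/7 (j(y) = (y + y)/7 = (2*y)/7 = 2*y/7)
j(-969 - 1*(-76))/(-3128970) = (2*(-969 - 1*(-76))/7)/(-3128970) = (2*(-969 + 76)/7)*(-1/3128970) = ((2/7)*(-893))*(-1/3128970) = -1786/7*(-1/3128970) = 893/10951395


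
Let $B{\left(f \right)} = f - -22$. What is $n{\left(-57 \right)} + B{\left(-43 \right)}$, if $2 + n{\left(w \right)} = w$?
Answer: $-80$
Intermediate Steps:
$n{\left(w \right)} = -2 + w$
$B{\left(f \right)} = 22 + f$ ($B{\left(f \right)} = f + 22 = 22 + f$)
$n{\left(-57 \right)} + B{\left(-43 \right)} = \left(-2 - 57\right) + \left(22 - 43\right) = -59 - 21 = -80$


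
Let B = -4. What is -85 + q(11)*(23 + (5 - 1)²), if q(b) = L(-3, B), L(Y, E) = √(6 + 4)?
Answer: -85 + 39*√10 ≈ 38.329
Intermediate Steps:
L(Y, E) = √10
q(b) = √10
-85 + q(11)*(23 + (5 - 1)²) = -85 + √10*(23 + (5 - 1)²) = -85 + √10*(23 + 4²) = -85 + √10*(23 + 16) = -85 + √10*39 = -85 + 39*√10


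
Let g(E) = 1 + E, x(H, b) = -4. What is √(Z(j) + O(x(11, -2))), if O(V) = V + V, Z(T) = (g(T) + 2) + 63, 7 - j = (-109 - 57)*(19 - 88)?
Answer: I*√11389 ≈ 106.72*I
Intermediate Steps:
j = -11447 (j = 7 - (-109 - 57)*(19 - 88) = 7 - (-166)*(-69) = 7 - 1*11454 = 7 - 11454 = -11447)
Z(T) = 66 + T (Z(T) = ((1 + T) + 2) + 63 = (3 + T) + 63 = 66 + T)
O(V) = 2*V
√(Z(j) + O(x(11, -2))) = √((66 - 11447) + 2*(-4)) = √(-11381 - 8) = √(-11389) = I*√11389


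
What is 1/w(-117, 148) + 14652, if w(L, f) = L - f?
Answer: 3882779/265 ≈ 14652.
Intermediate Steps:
1/w(-117, 148) + 14652 = 1/(-117 - 1*148) + 14652 = 1/(-117 - 148) + 14652 = 1/(-265) + 14652 = -1/265 + 14652 = 3882779/265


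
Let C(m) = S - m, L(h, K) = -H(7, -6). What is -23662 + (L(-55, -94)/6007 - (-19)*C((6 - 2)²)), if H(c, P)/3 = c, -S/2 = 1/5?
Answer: -720047181/30035 ≈ -23974.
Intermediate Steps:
S = -⅖ (S = -2/5 = -2*⅕ = -⅖ ≈ -0.40000)
H(c, P) = 3*c
L(h, K) = -21 (L(h, K) = -3*7 = -1*21 = -21)
C(m) = -⅖ - m
-23662 + (L(-55, -94)/6007 - (-19)*C((6 - 2)²)) = -23662 + (-21/6007 - (-19)*(-⅖ - (6 - 2)²)) = -23662 + (-21*1/6007 - (-19)*(-⅖ - 1*4²)) = -23662 + (-21/6007 - (-19)*(-⅖ - 1*16)) = -23662 + (-21/6007 - (-19)*(-⅖ - 16)) = -23662 + (-21/6007 - (-19)*(-82)/5) = -23662 + (-21/6007 - 1*1558/5) = -23662 + (-21/6007 - 1558/5) = -23662 - 9359011/30035 = -720047181/30035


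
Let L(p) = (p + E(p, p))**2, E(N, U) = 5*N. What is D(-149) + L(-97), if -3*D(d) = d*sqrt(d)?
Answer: 338724 + 149*I*sqrt(149)/3 ≈ 3.3872e+5 + 606.26*I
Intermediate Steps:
D(d) = -d**(3/2)/3 (D(d) = -d*sqrt(d)/3 = -d**(3/2)/3)
L(p) = 36*p**2 (L(p) = (p + 5*p)**2 = (6*p)**2 = 36*p**2)
D(-149) + L(-97) = -(-149)*I*sqrt(149)/3 + 36*(-97)**2 = -(-149)*I*sqrt(149)/3 + 36*9409 = 149*I*sqrt(149)/3 + 338724 = 338724 + 149*I*sqrt(149)/3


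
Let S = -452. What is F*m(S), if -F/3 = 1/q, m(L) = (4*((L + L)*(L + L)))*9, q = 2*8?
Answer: -5516208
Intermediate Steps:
q = 16
m(L) = 144*L² (m(L) = (4*((2*L)*(2*L)))*9 = (4*(4*L²))*9 = (16*L²)*9 = 144*L²)
F = -3/16 ≈ -0.18750
F*m(S) = -27*(-452)² = -27*204304 = -3/16*29419776 = -5516208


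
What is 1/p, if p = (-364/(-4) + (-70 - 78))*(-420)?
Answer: 1/23940 ≈ 4.1771e-5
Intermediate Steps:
p = 23940 (p = (-364*(-1)/4 - 148)*(-420) = (-28*(-13/4) - 148)*(-420) = (91 - 148)*(-420) = -57*(-420) = 23940)
1/p = 1/23940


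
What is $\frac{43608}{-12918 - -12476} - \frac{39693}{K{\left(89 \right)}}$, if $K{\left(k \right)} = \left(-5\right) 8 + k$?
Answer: $- \frac{9840549}{10829} \approx -908.72$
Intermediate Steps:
$K{\left(k \right)} = -40 + k$
$\frac{43608}{-12918 - -12476} - \frac{39693}{K{\left(89 \right)}} = \frac{43608}{-12918 - -12476} - \frac{39693}{-40 + 89} = \frac{43608}{-12918 + 12476} - \frac{39693}{49} = \frac{43608}{-442} - \frac{39693}{49} = 43608 \left(- \frac{1}{442}\right) - \frac{39693}{49} = - \frac{21804}{221} - \frac{39693}{49} = - \frac{9840549}{10829}$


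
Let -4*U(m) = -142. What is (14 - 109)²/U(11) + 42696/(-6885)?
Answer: 13471426/54315 ≈ 248.02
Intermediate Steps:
U(m) = 71/2 (U(m) = -¼*(-142) = 71/2)
(14 - 109)²/U(11) + 42696/(-6885) = (14 - 109)²/(71/2) + 42696/(-6885) = (-95)²*(2/71) + 42696*(-1/6885) = 9025*(2/71) - 4744/765 = 18050/71 - 4744/765 = 13471426/54315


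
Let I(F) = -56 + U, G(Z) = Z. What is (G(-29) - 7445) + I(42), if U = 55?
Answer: -7475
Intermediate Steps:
I(F) = -1 (I(F) = -56 + 55 = -1)
(G(-29) - 7445) + I(42) = (-29 - 7445) - 1 = -7474 - 1 = -7475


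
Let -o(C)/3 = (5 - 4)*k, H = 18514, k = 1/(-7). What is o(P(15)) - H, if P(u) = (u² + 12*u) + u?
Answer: -129595/7 ≈ -18514.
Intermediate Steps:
k = -⅐ ≈ -0.14286
P(u) = u² + 13*u
o(C) = 3/7 (o(C) = -3*(5 - 4)*(-1)/7 = -3*(-1)/7 = -3*(-⅐) = 3/7)
o(P(15)) - H = 3/7 - 1*18514 = 3/7 - 18514 = -129595/7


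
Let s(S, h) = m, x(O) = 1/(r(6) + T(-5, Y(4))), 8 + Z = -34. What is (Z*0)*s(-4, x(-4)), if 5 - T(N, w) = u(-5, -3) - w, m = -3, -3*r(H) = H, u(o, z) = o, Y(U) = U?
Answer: 0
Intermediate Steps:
Z = -42 (Z = -8 - 34 = -42)
r(H) = -H/3
T(N, w) = 10 + w (T(N, w) = 5 - (-5 - w) = 5 + (5 + w) = 10 + w)
x(O) = 1/12 (x(O) = 1/(-⅓*6 + (10 + 4)) = 1/(-2 + 14) = 1/12)
s(S, h) = -3
(Z*0)*s(-4, x(-4)) = -42*0*(-3) = 0*(-3) = 0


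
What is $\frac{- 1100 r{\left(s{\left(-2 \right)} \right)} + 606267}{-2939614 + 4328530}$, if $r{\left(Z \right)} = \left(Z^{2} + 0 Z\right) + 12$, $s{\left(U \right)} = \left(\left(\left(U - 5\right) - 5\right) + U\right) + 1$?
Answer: $\frac{407167}{1388916} \approx 0.29315$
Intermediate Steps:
$s{\left(U \right)} = -9 + 2 U$ ($s{\left(U \right)} = \left(\left(\left(-5 + U\right) - 5\right) + U\right) + 1 = \left(\left(-10 + U\right) + U\right) + 1 = \left(-10 + 2 U\right) + 1 = -9 + 2 U$)
$r{\left(Z \right)} = 12 + Z^{2}$ ($r{\left(Z \right)} = \left(Z^{2} + 0\right) + 12 = Z^{2} + 12 = 12 + Z^{2}$)
$\frac{- 1100 r{\left(s{\left(-2 \right)} \right)} + 606267}{-2939614 + 4328530} = \frac{- 1100 \left(12 + \left(-9 + 2 \left(-2\right)\right)^{2}\right) + 606267}{-2939614 + 4328530} = \frac{- 1100 \left(12 + \left(-9 - 4\right)^{2}\right) + 606267}{1388916} = \left(- 1100 \left(12 + \left(-13\right)^{2}\right) + 606267\right) \frac{1}{1388916} = \left(- 1100 \left(12 + 169\right) + 606267\right) \frac{1}{1388916} = \left(\left(-1100\right) 181 + 606267\right) \frac{1}{1388916} = \left(-199100 + 606267\right) \frac{1}{1388916} = 407167 \cdot \frac{1}{1388916} = \frac{407167}{1388916}$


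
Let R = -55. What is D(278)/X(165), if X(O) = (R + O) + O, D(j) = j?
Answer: 278/275 ≈ 1.0109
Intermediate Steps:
X(O) = -55 + 2*O (X(O) = (-55 + O) + O = -55 + 2*O)
D(278)/X(165) = 278/(-55 + 2*165) = 278/(-55 + 330) = 278/275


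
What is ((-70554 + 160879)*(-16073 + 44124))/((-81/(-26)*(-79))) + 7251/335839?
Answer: -22123854497077901/2149033761 ≈ -1.0295e+7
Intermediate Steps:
((-70554 + 160879)*(-16073 + 44124))/((-81/(-26)*(-79))) + 7251/335839 = (90325*28051)/((-81*(-1)/26*(-79))) + 7251*(1/335839) = 2533706575/((-27*(-3/26)*(-79))) + 7251/335839 = 2533706575/(((81/26)*(-79))) + 7251/335839 = 2533706575/(-6399/26) + 7251/335839 = 2533706575*(-26/6399) + 7251/335839 = -65876370950/6399 + 7251/335839 = -22123854497077901/2149033761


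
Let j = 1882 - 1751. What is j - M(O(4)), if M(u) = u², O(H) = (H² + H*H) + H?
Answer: -1165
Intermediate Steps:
O(H) = H + 2*H² (O(H) = (H² + H²) + H = 2*H² + H = H + 2*H²)
j = 131
j - M(O(4)) = 131 - (4*(1 + 2*4))² = 131 - (4*(1 + 8))² = 131 - (4*9)² = 131 - 1*36² = 131 - 1*1296 = 131 - 1296 = -1165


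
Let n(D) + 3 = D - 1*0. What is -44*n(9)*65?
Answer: -17160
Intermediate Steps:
n(D) = -3 + D (n(D) = -3 + (D - 1*0) = -3 + (D + 0) = -3 + D)
-44*n(9)*65 = -44*(-3 + 9)*65 = -44*6*65 = -264*65 = -17160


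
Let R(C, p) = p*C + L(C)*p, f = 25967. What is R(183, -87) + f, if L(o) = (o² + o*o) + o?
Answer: -5832961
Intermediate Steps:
L(o) = o + 2*o² (L(o) = (o² + o²) + o = 2*o² + o = o + 2*o²)
R(C, p) = C*p + C*p*(1 + 2*C) (R(C, p) = p*C + (C*(1 + 2*C))*p = C*p + C*p*(1 + 2*C))
R(183, -87) + f = 2*183*(-87)*(1 + 183) + 25967 = 2*183*(-87)*184 + 25967 = -5858928 + 25967 = -5832961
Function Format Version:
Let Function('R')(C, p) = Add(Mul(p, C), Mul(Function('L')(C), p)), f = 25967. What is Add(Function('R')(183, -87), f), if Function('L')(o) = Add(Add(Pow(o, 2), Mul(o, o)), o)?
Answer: -5832961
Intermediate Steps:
Function('L')(o) = Add(o, Mul(2, Pow(o, 2))) (Function('L')(o) = Add(Add(Pow(o, 2), Pow(o, 2)), o) = Add(Mul(2, Pow(o, 2)), o) = Add(o, Mul(2, Pow(o, 2))))
Function('R')(C, p) = Add(Mul(C, p), Mul(C, p, Add(1, Mul(2, C)))) (Function('R')(C, p) = Add(Mul(p, C), Mul(Mul(C, Add(1, Mul(2, C))), p)) = Add(Mul(C, p), Mul(C, p, Add(1, Mul(2, C)))))
Add(Function('R')(183, -87), f) = Add(Mul(2, 183, -87, Add(1, 183)), 25967) = Add(Mul(2, 183, -87, 184), 25967) = Add(-5858928, 25967) = -5832961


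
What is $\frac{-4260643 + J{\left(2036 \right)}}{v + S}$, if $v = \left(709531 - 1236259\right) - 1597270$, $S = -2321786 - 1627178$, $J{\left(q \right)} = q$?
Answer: $\frac{4258607}{6072962} \approx 0.70124$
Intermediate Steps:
$S = -3948964$ ($S = -2321786 - 1627178 = -3948964$)
$v = -2123998$ ($v = -526728 - 1597270 = -2123998$)
$\frac{-4260643 + J{\left(2036 \right)}}{v + S} = \frac{-4260643 + 2036}{-2123998 - 3948964} = - \frac{4258607}{-6072962} = \left(-4258607\right) \left(- \frac{1}{6072962}\right) = \frac{4258607}{6072962}$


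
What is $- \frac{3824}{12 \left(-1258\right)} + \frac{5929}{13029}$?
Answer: $\frac{5805295}{8195241} \approx 0.70837$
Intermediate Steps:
$- \frac{3824}{12 \left(-1258\right)} + \frac{5929}{13029} = - \frac{3824}{-15096} + 5929 \cdot \frac{1}{13029} = \left(-3824\right) \left(- \frac{1}{15096}\right) + \frac{5929}{13029} = \frac{478}{1887} + \frac{5929}{13029} = \frac{5805295}{8195241}$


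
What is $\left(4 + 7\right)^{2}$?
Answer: $121$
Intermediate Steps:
$\left(4 + 7\right)^{2} = 11^{2} = 121$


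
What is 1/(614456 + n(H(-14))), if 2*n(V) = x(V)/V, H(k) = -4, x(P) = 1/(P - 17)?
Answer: 168/103228609 ≈ 1.6275e-6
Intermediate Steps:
x(P) = 1/(-17 + P)
n(V) = 1/(2*V*(-17 + V)) (n(V) = (1/((-17 + V)*V))/2 = (1/(V*(-17 + V)))/2 = 1/(2*V*(-17 + V)))
1/(614456 + n(H(-14))) = 1/(614456 + (½)/(-4*(-17 - 4))) = 1/(614456 + (½)*(-¼)/(-21)) = 1/(614456 + (½)*(-¼)*(-1/21)) = 1/(614456 + 1/168) = 1/(103228609/168) = 168/103228609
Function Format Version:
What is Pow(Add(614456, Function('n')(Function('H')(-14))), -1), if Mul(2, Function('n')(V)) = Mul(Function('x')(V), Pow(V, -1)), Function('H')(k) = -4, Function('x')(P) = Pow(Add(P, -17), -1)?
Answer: Rational(168, 103228609) ≈ 1.6275e-6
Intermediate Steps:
Function('x')(P) = Pow(Add(-17, P), -1)
Function('n')(V) = Mul(Rational(1, 2), Pow(V, -1), Pow(Add(-17, V), -1)) (Function('n')(V) = Mul(Rational(1, 2), Mul(Pow(Add(-17, V), -1), Pow(V, -1))) = Mul(Rational(1, 2), Mul(Pow(V, -1), Pow(Add(-17, V), -1))) = Mul(Rational(1, 2), Pow(V, -1), Pow(Add(-17, V), -1)))
Pow(Add(614456, Function('n')(Function('H')(-14))), -1) = Pow(Add(614456, Mul(Rational(1, 2), Pow(-4, -1), Pow(Add(-17, -4), -1))), -1) = Pow(Add(614456, Mul(Rational(1, 2), Rational(-1, 4), Pow(-21, -1))), -1) = Pow(Add(614456, Mul(Rational(1, 2), Rational(-1, 4), Rational(-1, 21))), -1) = Pow(Add(614456, Rational(1, 168)), -1) = Pow(Rational(103228609, 168), -1) = Rational(168, 103228609)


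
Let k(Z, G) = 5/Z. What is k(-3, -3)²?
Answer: 25/9 ≈ 2.7778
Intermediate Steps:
k(-3, -3)² = (5/(-3))² = (5*(-⅓))² = (-5/3)² = 25/9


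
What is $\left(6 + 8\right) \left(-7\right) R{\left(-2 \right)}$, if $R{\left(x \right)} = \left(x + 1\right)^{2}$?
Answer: $-98$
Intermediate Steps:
$R{\left(x \right)} = \left(1 + x\right)^{2}$
$\left(6 + 8\right) \left(-7\right) R{\left(-2 \right)} = \left(6 + 8\right) \left(-7\right) \left(1 - 2\right)^{2} = 14 \left(-7\right) \left(-1\right)^{2} = \left(-98\right) 1 = -98$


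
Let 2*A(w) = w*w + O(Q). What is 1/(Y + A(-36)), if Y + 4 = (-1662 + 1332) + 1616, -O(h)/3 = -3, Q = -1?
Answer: 2/3869 ≈ 0.00051693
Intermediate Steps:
O(h) = 9 (O(h) = -3*(-3) = 9)
A(w) = 9/2 + w**2/2 (A(w) = (w*w + 9)/2 = (w**2 + 9)/2 = (9 + w**2)/2 = 9/2 + w**2/2)
Y = 1282 (Y = -4 + ((-1662 + 1332) + 1616) = -4 + (-330 + 1616) = -4 + 1286 = 1282)
1/(Y + A(-36)) = 1/(1282 + (9/2 + (1/2)*(-36)**2)) = 1/(1282 + (9/2 + (1/2)*1296)) = 1/(1282 + (9/2 + 648)) = 1/(1282 + 1305/2) = 1/(3869/2) = 2/3869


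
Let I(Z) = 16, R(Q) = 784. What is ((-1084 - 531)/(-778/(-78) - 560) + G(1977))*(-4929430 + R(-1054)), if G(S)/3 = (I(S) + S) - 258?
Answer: -28979255604960/1129 ≈ -2.5668e+10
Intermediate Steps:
G(S) = -726 + 3*S (G(S) = 3*((16 + S) - 258) = 3*(-242 + S) = -726 + 3*S)
((-1084 - 531)/(-778/(-78) - 560) + G(1977))*(-4929430 + R(-1054)) = ((-1084 - 531)/(-778/(-78) - 560) + (-726 + 3*1977))*(-4929430 + 784) = (-1615/(-778*(-1/78) - 560) + (-726 + 5931))*(-4928646) = (-1615/(389/39 - 560) + 5205)*(-4928646) = (-1615/(-21451/39) + 5205)*(-4928646) = (-1615*(-39/21451) + 5205)*(-4928646) = (3315/1129 + 5205)*(-4928646) = (5879760/1129)*(-4928646) = -28979255604960/1129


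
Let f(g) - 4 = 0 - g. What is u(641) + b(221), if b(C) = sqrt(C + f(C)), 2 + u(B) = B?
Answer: 641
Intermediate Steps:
u(B) = -2 + B
f(g) = 4 - g (f(g) = 4 + (0 - g) = 4 - g)
b(C) = 2 (b(C) = sqrt(C + (4 - C)) = sqrt(4) = 2)
u(641) + b(221) = (-2 + 641) + 2 = 639 + 2 = 641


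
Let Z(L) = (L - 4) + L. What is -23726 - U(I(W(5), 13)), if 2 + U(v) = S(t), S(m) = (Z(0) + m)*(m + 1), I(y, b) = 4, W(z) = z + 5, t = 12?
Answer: -23828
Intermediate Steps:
Z(L) = -4 + 2*L (Z(L) = (-4 + L) + L = -4 + 2*L)
W(z) = 5 + z
S(m) = (1 + m)*(-4 + m) (S(m) = ((-4 + 2*0) + m)*(m + 1) = ((-4 + 0) + m)*(1 + m) = (-4 + m)*(1 + m) = (1 + m)*(-4 + m))
U(v) = 102 (U(v) = -2 + (-4 + 12**2 - 3*12) = -2 + (-4 + 144 - 36) = -2 + 104 = 102)
-23726 - U(I(W(5), 13)) = -23726 - 1*102 = -23726 - 102 = -23828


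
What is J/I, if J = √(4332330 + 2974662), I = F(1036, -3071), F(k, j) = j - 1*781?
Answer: -√50743/321 ≈ -0.70175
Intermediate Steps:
F(k, j) = -781 + j (F(k, j) = j - 781 = -781 + j)
I = -3852 (I = -781 - 3071 = -3852)
J = 12*√50743 (J = √7306992 = 12*√50743 ≈ 2703.1)
J/I = (12*√50743)/(-3852) = (12*√50743)*(-1/3852) = -√50743/321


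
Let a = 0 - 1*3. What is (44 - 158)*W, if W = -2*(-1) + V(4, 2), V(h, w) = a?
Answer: 114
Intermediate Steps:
a = -3 (a = 0 - 3 = -3)
V(h, w) = -3
W = -1 (W = -2*(-1) - 3 = 2 - 3 = -1)
(44 - 158)*W = (44 - 158)*(-1) = -114*(-1) = 114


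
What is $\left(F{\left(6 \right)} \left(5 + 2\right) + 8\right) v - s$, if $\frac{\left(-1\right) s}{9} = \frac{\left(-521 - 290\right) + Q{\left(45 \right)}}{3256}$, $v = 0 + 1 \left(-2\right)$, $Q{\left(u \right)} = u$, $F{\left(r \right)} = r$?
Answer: $- \frac{166247}{1628} \approx -102.12$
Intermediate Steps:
$v = -2$ ($v = 0 - 2 = -2$)
$s = \frac{3447}{1628}$ ($s = - 9 \frac{\left(-521 - 290\right) + 45}{3256} = - 9 \left(-811 + 45\right) \frac{1}{3256} = - 9 \left(\left(-766\right) \frac{1}{3256}\right) = \left(-9\right) \left(- \frac{383}{1628}\right) = \frac{3447}{1628} \approx 2.1173$)
$\left(F{\left(6 \right)} \left(5 + 2\right) + 8\right) v - s = \left(6 \left(5 + 2\right) + 8\right) \left(-2\right) - \frac{3447}{1628} = \left(6 \cdot 7 + 8\right) \left(-2\right) - \frac{3447}{1628} = \left(42 + 8\right) \left(-2\right) - \frac{3447}{1628} = 50 \left(-2\right) - \frac{3447}{1628} = -100 - \frac{3447}{1628} = - \frac{166247}{1628}$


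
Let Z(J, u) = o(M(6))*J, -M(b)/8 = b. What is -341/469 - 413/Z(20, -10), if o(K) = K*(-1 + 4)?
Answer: -788383/1350720 ≈ -0.58368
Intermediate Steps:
M(b) = -8*b
o(K) = 3*K (o(K) = K*3 = 3*K)
Z(J, u) = -144*J (Z(J, u) = (3*(-8*6))*J = (3*(-48))*J = -144*J)
-341/469 - 413/Z(20, -10) = -341/469 - 413/((-144*20)) = -341*1/469 - 413/(-2880) = -341/469 - 413*(-1/2880) = -341/469 + 413/2880 = -788383/1350720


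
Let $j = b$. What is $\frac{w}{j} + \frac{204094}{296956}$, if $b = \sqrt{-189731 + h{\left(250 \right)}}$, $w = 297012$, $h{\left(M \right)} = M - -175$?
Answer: $\frac{9277}{13498} - \frac{49502 i \sqrt{21034}}{10517} \approx 0.68729 - 682.64 i$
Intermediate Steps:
$h{\left(M \right)} = 175 + M$ ($h{\left(M \right)} = M + 175 = 175 + M$)
$b = 3 i \sqrt{21034}$ ($b = \sqrt{-189731 + \left(175 + 250\right)} = \sqrt{-189731 + 425} = \sqrt{-189306} = 3 i \sqrt{21034} \approx 435.09 i$)
$j = 3 i \sqrt{21034} \approx 435.09 i$
$\frac{w}{j} + \frac{204094}{296956} = \frac{297012}{3 i \sqrt{21034}} + \frac{204094}{296956} = 297012 \left(- \frac{i \sqrt{21034}}{63102}\right) + 204094 \cdot \frac{1}{296956} = - \frac{49502 i \sqrt{21034}}{10517} + \frac{9277}{13498} = \frac{9277}{13498} - \frac{49502 i \sqrt{21034}}{10517}$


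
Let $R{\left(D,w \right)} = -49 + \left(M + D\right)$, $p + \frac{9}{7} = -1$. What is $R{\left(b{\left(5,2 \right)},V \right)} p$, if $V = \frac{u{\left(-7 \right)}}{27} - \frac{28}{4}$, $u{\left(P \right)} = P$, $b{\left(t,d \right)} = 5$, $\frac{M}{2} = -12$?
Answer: $\frac{1088}{7} \approx 155.43$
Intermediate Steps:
$M = -24$ ($M = 2 \left(-12\right) = -24$)
$p = - \frac{16}{7}$ ($p = - \frac{9}{7} - 1 = - \frac{16}{7} \approx -2.2857$)
$V = - \frac{196}{27}$ ($V = - \frac{7}{27} - \frac{28}{4} = \left(-7\right) \frac{1}{27} - 7 = - \frac{7}{27} - 7 = - \frac{196}{27} \approx -7.2593$)
$R{\left(D,w \right)} = -73 + D$ ($R{\left(D,w \right)} = -49 + \left(-24 + D\right) = -73 + D$)
$R{\left(b{\left(5,2 \right)},V \right)} p = \left(-73 + 5\right) \left(- \frac{16}{7}\right) = \left(-68\right) \left(- \frac{16}{7}\right) = \frac{1088}{7}$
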